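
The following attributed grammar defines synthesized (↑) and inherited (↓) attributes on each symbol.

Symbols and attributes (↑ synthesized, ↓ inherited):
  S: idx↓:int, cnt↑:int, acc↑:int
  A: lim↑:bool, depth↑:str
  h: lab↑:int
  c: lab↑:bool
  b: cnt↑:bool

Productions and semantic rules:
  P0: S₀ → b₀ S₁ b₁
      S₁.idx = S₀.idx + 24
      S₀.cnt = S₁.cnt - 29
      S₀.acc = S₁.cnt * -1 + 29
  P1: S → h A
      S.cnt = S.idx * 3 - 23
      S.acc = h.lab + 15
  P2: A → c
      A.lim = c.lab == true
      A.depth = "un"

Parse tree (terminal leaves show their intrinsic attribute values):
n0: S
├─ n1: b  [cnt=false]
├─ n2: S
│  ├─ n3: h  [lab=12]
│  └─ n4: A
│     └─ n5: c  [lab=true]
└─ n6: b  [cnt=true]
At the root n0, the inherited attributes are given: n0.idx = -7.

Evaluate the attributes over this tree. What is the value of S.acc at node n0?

1

1. n0.idx = -7  [given at root]
2. n1.cnt = false  [terminal]
3. n2.idx = 17  [S₀.idx + 24]
4. n3.lab = 12  [terminal]
5. n5.lab = true  [terminal]
6. n4.lim = true  [c.lab == true]
7. n4.depth = "un"  ["un"]
8. n2.cnt = 28  [S.idx * 3 - 23]
9. n2.acc = 27  [h.lab + 15]
10. n6.cnt = true  [terminal]
11. n0.cnt = -1  [S₁.cnt - 29]
12. n0.acc = 1  [S₁.cnt * -1 + 29]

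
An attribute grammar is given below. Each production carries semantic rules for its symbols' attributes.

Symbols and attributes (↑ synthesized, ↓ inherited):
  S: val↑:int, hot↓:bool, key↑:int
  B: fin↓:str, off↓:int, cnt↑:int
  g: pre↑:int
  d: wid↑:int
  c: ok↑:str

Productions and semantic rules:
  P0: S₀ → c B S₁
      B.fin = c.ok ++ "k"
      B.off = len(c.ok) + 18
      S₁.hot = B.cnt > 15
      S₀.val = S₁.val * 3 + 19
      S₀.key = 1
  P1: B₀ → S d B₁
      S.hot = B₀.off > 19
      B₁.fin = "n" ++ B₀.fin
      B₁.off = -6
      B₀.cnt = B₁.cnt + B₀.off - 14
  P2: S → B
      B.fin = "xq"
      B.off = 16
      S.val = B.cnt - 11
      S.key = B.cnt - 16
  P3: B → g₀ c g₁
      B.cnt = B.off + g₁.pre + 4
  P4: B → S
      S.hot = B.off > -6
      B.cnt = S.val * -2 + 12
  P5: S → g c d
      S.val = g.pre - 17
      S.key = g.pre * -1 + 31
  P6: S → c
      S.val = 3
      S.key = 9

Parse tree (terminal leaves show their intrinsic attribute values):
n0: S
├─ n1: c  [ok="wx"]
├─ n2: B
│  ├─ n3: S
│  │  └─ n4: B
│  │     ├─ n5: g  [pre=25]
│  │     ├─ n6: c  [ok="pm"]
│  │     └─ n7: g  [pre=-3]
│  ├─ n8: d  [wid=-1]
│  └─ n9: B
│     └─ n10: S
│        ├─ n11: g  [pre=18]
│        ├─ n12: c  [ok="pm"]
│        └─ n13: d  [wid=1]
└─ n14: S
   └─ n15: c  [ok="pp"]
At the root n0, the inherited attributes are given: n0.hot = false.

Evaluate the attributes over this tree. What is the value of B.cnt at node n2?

1. n0.hot = false  [given at root]
2. n1.ok = "wx"  [terminal]
3. n2.fin = "wxk"  [c.ok ++ "k"]
4. n2.off = 20  [len(c.ok) + 18]
5. n3.hot = true  [B₀.off > 19]
6. n4.fin = "xq"  ["xq"]
7. n4.off = 16  [16]
8. n5.pre = 25  [terminal]
9. n6.ok = "pm"  [terminal]
10. n7.pre = -3  [terminal]
11. n4.cnt = 17  [B.off + g₁.pre + 4]
12. n3.val = 6  [B.cnt - 11]
13. n3.key = 1  [B.cnt - 16]
14. n8.wid = -1  [terminal]
15. n9.fin = "nwxk"  ["n" ++ B₀.fin]
16. n9.off = -6  [-6]
17. n10.hot = false  [B.off > -6]
18. n11.pre = 18  [terminal]
19. n12.ok = "pm"  [terminal]
20. n13.wid = 1  [terminal]
21. n10.val = 1  [g.pre - 17]
22. n10.key = 13  [g.pre * -1 + 31]
23. n9.cnt = 10  [S.val * -2 + 12]
24. n2.cnt = 16  [B₁.cnt + B₀.off - 14]
25. n14.hot = true  [B.cnt > 15]
26. n15.ok = "pp"  [terminal]
27. n14.val = 3  [3]
28. n14.key = 9  [9]
29. n0.val = 28  [S₁.val * 3 + 19]
30. n0.key = 1  [1]

16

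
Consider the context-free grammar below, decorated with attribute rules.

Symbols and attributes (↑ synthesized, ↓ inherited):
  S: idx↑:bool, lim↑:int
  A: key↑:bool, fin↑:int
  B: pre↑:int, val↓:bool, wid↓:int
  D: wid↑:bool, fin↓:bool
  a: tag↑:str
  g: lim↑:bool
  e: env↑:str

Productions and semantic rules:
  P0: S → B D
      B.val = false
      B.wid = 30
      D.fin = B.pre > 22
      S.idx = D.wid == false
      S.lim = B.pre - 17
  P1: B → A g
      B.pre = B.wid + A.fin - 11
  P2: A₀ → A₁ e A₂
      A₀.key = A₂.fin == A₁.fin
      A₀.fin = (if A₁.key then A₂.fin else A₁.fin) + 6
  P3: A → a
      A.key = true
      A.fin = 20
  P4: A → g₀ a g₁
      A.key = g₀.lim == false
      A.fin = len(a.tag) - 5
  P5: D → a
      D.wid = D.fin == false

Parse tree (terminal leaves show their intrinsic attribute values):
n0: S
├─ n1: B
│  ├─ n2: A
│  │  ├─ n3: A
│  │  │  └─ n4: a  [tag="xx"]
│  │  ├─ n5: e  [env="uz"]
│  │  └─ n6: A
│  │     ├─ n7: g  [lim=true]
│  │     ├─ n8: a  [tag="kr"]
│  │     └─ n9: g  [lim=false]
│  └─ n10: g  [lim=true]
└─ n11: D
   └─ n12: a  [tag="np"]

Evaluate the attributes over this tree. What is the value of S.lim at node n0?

1. n1.val = false  [false]
2. n1.wid = 30  [30]
3. n4.tag = "xx"  [terminal]
4. n3.key = true  [true]
5. n3.fin = 20  [20]
6. n5.env = "uz"  [terminal]
7. n7.lim = true  [terminal]
8. n8.tag = "kr"  [terminal]
9. n9.lim = false  [terminal]
10. n6.key = false  [g₀.lim == false]
11. n6.fin = -3  [len(a.tag) - 5]
12. n2.key = false  [A₂.fin == A₁.fin]
13. n2.fin = 3  [(if A₁.key then A₂.fin else A₁.fin) + 6]
14. n10.lim = true  [terminal]
15. n1.pre = 22  [B.wid + A.fin - 11]
16. n11.fin = false  [B.pre > 22]
17. n12.tag = "np"  [terminal]
18. n11.wid = true  [D.fin == false]
19. n0.idx = false  [D.wid == false]
20. n0.lim = 5  [B.pre - 17]

5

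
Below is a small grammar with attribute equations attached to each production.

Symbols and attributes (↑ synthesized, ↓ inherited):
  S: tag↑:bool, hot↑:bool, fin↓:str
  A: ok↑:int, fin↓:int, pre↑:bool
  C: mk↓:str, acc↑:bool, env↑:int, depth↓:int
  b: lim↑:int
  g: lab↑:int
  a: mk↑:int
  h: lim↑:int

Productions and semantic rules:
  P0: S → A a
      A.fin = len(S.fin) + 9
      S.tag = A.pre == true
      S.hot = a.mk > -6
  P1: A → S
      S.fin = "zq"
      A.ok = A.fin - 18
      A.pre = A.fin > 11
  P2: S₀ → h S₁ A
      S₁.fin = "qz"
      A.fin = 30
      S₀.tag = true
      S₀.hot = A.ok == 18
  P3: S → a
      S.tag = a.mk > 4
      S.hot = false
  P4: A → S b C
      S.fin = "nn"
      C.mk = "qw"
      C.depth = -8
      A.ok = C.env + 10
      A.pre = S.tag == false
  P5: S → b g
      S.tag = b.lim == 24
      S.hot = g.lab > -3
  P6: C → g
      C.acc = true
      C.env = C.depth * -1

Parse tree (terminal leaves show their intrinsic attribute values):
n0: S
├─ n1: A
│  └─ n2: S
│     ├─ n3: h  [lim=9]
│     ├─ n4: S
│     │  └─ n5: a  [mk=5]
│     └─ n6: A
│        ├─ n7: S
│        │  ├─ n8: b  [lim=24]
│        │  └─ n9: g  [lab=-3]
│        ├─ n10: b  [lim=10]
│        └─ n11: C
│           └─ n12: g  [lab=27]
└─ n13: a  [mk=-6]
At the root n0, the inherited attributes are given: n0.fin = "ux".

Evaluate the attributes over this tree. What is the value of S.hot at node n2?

true

1. n0.fin = "ux"  [given at root]
2. n1.fin = 11  [len(S.fin) + 9]
3. n2.fin = "zq"  ["zq"]
4. n3.lim = 9  [terminal]
5. n4.fin = "qz"  ["qz"]
6. n5.mk = 5  [terminal]
7. n4.tag = true  [a.mk > 4]
8. n4.hot = false  [false]
9. n6.fin = 30  [30]
10. n7.fin = "nn"  ["nn"]
11. n8.lim = 24  [terminal]
12. n9.lab = -3  [terminal]
13. n7.tag = true  [b.lim == 24]
14. n7.hot = false  [g.lab > -3]
15. n10.lim = 10  [terminal]
16. n11.mk = "qw"  ["qw"]
17. n11.depth = -8  [-8]
18. n12.lab = 27  [terminal]
19. n11.acc = true  [true]
20. n11.env = 8  [C.depth * -1]
21. n6.ok = 18  [C.env + 10]
22. n6.pre = false  [S.tag == false]
23. n2.tag = true  [true]
24. n2.hot = true  [A.ok == 18]
25. n1.ok = -7  [A.fin - 18]
26. n1.pre = false  [A.fin > 11]
27. n13.mk = -6  [terminal]
28. n0.tag = false  [A.pre == true]
29. n0.hot = false  [a.mk > -6]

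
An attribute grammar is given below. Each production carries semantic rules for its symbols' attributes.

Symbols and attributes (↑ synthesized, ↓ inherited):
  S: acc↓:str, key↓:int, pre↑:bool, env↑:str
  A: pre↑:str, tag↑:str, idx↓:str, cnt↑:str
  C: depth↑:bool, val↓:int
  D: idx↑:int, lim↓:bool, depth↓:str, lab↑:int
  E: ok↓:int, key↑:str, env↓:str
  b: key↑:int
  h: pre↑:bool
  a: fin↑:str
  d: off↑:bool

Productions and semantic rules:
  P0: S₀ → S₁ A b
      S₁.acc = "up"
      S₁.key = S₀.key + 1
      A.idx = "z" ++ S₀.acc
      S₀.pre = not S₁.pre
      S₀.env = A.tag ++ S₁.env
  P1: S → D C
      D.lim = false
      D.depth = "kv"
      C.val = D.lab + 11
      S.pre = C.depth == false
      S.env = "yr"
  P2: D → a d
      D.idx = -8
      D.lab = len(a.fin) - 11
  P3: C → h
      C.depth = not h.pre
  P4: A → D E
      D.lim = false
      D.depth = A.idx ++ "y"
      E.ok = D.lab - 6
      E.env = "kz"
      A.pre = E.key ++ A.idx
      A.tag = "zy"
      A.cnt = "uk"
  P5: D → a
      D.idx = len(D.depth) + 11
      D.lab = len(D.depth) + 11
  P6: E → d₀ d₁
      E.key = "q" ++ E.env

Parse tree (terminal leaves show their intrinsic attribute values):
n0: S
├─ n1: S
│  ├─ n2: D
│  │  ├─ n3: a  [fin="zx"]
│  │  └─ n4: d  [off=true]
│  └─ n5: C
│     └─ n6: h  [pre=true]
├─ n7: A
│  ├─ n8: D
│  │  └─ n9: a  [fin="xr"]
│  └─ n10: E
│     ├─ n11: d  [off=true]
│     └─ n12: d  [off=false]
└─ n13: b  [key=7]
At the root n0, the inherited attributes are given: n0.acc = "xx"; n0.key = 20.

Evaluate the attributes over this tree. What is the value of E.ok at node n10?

9

1. n0.acc = "xx"  [given at root]
2. n0.key = 20  [given at root]
3. n1.acc = "up"  ["up"]
4. n1.key = 21  [S₀.key + 1]
5. n2.lim = false  [false]
6. n2.depth = "kv"  ["kv"]
7. n3.fin = "zx"  [terminal]
8. n4.off = true  [terminal]
9. n2.idx = -8  [-8]
10. n2.lab = -9  [len(a.fin) - 11]
11. n5.val = 2  [D.lab + 11]
12. n6.pre = true  [terminal]
13. n5.depth = false  [not h.pre]
14. n1.pre = true  [C.depth == false]
15. n1.env = "yr"  ["yr"]
16. n7.idx = "zxx"  ["z" ++ S₀.acc]
17. n8.lim = false  [false]
18. n8.depth = "zxxy"  [A.idx ++ "y"]
19. n9.fin = "xr"  [terminal]
20. n8.idx = 15  [len(D.depth) + 11]
21. n8.lab = 15  [len(D.depth) + 11]
22. n10.ok = 9  [D.lab - 6]
23. n10.env = "kz"  ["kz"]
24. n11.off = true  [terminal]
25. n12.off = false  [terminal]
26. n10.key = "qkz"  ["q" ++ E.env]
27. n7.pre = "qkzzxx"  [E.key ++ A.idx]
28. n7.tag = "zy"  ["zy"]
29. n7.cnt = "uk"  ["uk"]
30. n13.key = 7  [terminal]
31. n0.pre = false  [not S₁.pre]
32. n0.env = "zyyr"  [A.tag ++ S₁.env]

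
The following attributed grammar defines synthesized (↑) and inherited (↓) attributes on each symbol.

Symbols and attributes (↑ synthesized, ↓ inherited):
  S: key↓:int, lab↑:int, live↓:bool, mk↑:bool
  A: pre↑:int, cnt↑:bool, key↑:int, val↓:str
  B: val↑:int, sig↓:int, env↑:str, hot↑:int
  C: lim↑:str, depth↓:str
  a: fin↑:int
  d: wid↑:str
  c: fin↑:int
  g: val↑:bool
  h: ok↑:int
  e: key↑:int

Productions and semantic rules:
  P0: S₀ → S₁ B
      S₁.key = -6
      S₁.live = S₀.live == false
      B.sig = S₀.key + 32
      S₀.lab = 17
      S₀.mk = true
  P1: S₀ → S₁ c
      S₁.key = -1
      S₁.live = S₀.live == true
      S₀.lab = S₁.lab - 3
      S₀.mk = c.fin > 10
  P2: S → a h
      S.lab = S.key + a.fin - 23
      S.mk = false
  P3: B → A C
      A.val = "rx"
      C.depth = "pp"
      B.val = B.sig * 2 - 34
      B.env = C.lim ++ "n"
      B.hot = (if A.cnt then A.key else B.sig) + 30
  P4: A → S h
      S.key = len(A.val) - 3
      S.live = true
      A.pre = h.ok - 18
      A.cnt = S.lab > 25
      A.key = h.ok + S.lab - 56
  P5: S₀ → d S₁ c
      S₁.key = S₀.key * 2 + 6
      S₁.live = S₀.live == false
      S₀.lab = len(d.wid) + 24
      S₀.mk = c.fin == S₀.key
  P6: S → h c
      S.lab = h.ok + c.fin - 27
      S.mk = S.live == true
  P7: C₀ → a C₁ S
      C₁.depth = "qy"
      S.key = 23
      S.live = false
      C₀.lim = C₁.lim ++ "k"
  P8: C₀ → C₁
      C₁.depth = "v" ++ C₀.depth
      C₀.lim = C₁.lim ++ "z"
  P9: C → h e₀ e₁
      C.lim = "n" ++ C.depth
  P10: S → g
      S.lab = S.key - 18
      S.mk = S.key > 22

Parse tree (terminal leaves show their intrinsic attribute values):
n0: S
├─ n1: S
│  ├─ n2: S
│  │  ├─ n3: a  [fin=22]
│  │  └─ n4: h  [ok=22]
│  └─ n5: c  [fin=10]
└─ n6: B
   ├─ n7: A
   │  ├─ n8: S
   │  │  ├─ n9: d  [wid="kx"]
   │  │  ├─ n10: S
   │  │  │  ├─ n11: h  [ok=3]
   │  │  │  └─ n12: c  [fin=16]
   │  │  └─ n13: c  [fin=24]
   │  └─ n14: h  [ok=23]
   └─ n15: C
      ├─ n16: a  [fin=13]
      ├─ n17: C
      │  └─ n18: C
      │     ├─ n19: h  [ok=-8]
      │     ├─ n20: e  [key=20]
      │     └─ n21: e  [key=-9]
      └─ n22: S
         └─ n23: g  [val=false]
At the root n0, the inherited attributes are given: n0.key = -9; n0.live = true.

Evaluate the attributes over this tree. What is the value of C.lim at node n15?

"nvqyzk"

1. n0.key = -9  [given at root]
2. n0.live = true  [given at root]
3. n1.key = -6  [-6]
4. n1.live = false  [S₀.live == false]
5. n2.key = -1  [-1]
6. n2.live = false  [S₀.live == true]
7. n3.fin = 22  [terminal]
8. n4.ok = 22  [terminal]
9. n2.lab = -2  [S.key + a.fin - 23]
10. n2.mk = false  [false]
11. n5.fin = 10  [terminal]
12. n1.lab = -5  [S₁.lab - 3]
13. n1.mk = false  [c.fin > 10]
14. n6.sig = 23  [S₀.key + 32]
15. n7.val = "rx"  ["rx"]
16. n8.key = -1  [len(A.val) - 3]
17. n8.live = true  [true]
18. n9.wid = "kx"  [terminal]
19. n10.key = 4  [S₀.key * 2 + 6]
20. n10.live = false  [S₀.live == false]
21. n11.ok = 3  [terminal]
22. n12.fin = 16  [terminal]
23. n10.lab = -8  [h.ok + c.fin - 27]
24. n10.mk = false  [S.live == true]
25. n13.fin = 24  [terminal]
26. n8.lab = 26  [len(d.wid) + 24]
27. n8.mk = false  [c.fin == S₀.key]
28. n14.ok = 23  [terminal]
29. n7.pre = 5  [h.ok - 18]
30. n7.cnt = true  [S.lab > 25]
31. n7.key = -7  [h.ok + S.lab - 56]
32. n15.depth = "pp"  ["pp"]
33. n16.fin = 13  [terminal]
34. n17.depth = "qy"  ["qy"]
35. n18.depth = "vqy"  ["v" ++ C₀.depth]
36. n19.ok = -8  [terminal]
37. n20.key = 20  [terminal]
38. n21.key = -9  [terminal]
39. n18.lim = "nvqy"  ["n" ++ C.depth]
40. n17.lim = "nvqyz"  [C₁.lim ++ "z"]
41. n22.key = 23  [23]
42. n22.live = false  [false]
43. n23.val = false  [terminal]
44. n22.lab = 5  [S.key - 18]
45. n22.mk = true  [S.key > 22]
46. n15.lim = "nvqyzk"  [C₁.lim ++ "k"]
47. n6.val = 12  [B.sig * 2 - 34]
48. n6.env = "nvqyzkn"  [C.lim ++ "n"]
49. n6.hot = 23  [(if A.cnt then A.key else B.sig) + 30]
50. n0.lab = 17  [17]
51. n0.mk = true  [true]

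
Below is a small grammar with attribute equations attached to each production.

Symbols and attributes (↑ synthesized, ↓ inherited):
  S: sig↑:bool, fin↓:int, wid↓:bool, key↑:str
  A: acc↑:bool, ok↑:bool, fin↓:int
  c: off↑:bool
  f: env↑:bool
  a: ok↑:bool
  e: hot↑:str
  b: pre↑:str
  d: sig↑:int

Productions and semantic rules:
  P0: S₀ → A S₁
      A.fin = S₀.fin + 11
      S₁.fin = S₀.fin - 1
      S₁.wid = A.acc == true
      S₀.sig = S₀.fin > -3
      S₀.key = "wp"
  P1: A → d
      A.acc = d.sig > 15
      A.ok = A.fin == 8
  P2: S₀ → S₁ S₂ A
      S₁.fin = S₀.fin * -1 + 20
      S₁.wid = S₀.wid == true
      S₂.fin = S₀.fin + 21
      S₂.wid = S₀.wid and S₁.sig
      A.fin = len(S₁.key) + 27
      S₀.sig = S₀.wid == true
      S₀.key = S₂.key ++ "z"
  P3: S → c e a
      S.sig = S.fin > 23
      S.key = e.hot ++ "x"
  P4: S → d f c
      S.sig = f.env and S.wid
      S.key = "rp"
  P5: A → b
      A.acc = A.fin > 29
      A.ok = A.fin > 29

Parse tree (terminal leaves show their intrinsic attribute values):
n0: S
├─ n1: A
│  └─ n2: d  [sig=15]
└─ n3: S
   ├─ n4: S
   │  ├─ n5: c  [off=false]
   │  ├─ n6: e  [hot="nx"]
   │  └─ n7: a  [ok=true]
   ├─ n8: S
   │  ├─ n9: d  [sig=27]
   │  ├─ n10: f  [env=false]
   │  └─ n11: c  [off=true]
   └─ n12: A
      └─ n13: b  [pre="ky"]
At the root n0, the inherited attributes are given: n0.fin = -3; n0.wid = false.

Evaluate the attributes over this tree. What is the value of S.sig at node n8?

false

1. n0.fin = -3  [given at root]
2. n0.wid = false  [given at root]
3. n1.fin = 8  [S₀.fin + 11]
4. n2.sig = 15  [terminal]
5. n1.acc = false  [d.sig > 15]
6. n1.ok = true  [A.fin == 8]
7. n3.fin = -4  [S₀.fin - 1]
8. n3.wid = false  [A.acc == true]
9. n4.fin = 24  [S₀.fin * -1 + 20]
10. n4.wid = false  [S₀.wid == true]
11. n5.off = false  [terminal]
12. n6.hot = "nx"  [terminal]
13. n7.ok = true  [terminal]
14. n4.sig = true  [S.fin > 23]
15. n4.key = "nxx"  [e.hot ++ "x"]
16. n8.fin = 17  [S₀.fin + 21]
17. n8.wid = false  [S₀.wid and S₁.sig]
18. n9.sig = 27  [terminal]
19. n10.env = false  [terminal]
20. n11.off = true  [terminal]
21. n8.sig = false  [f.env and S.wid]
22. n8.key = "rp"  ["rp"]
23. n12.fin = 30  [len(S₁.key) + 27]
24. n13.pre = "ky"  [terminal]
25. n12.acc = true  [A.fin > 29]
26. n12.ok = true  [A.fin > 29]
27. n3.sig = false  [S₀.wid == true]
28. n3.key = "rpz"  [S₂.key ++ "z"]
29. n0.sig = false  [S₀.fin > -3]
30. n0.key = "wp"  ["wp"]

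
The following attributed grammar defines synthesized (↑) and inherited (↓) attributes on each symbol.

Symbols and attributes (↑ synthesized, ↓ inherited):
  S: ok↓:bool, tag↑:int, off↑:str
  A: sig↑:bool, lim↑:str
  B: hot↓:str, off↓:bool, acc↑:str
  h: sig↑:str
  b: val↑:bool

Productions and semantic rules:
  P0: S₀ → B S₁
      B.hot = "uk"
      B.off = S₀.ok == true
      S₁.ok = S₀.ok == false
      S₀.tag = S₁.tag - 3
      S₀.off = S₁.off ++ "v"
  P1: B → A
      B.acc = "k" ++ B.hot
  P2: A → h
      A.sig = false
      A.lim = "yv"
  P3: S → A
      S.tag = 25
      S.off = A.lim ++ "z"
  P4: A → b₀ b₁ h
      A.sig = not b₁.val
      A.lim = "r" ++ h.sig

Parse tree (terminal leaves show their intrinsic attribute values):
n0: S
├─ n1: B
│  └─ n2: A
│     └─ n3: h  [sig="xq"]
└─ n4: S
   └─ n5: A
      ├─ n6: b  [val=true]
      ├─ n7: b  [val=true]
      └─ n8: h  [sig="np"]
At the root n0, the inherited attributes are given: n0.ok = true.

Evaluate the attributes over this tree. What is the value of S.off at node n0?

"rnpzv"

1. n0.ok = true  [given at root]
2. n1.hot = "uk"  ["uk"]
3. n1.off = true  [S₀.ok == true]
4. n3.sig = "xq"  [terminal]
5. n2.sig = false  [false]
6. n2.lim = "yv"  ["yv"]
7. n1.acc = "kuk"  ["k" ++ B.hot]
8. n4.ok = false  [S₀.ok == false]
9. n6.val = true  [terminal]
10. n7.val = true  [terminal]
11. n8.sig = "np"  [terminal]
12. n5.sig = false  [not b₁.val]
13. n5.lim = "rnp"  ["r" ++ h.sig]
14. n4.tag = 25  [25]
15. n4.off = "rnpz"  [A.lim ++ "z"]
16. n0.tag = 22  [S₁.tag - 3]
17. n0.off = "rnpzv"  [S₁.off ++ "v"]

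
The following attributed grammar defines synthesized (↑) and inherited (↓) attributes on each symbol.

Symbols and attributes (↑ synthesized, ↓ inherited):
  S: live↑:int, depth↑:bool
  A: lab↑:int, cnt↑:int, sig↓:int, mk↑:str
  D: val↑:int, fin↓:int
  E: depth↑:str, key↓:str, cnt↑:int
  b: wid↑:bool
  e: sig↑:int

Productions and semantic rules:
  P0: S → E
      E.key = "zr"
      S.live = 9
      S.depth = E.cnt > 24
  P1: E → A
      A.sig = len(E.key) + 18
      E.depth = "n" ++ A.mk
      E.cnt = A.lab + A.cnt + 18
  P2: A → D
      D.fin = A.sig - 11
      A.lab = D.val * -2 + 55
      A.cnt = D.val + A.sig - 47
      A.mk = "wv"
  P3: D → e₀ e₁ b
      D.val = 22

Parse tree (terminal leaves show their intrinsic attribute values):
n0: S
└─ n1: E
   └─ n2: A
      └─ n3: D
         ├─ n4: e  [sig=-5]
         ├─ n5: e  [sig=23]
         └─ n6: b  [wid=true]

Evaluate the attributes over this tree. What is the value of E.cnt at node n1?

1. n1.key = "zr"  ["zr"]
2. n2.sig = 20  [len(E.key) + 18]
3. n3.fin = 9  [A.sig - 11]
4. n4.sig = -5  [terminal]
5. n5.sig = 23  [terminal]
6. n6.wid = true  [terminal]
7. n3.val = 22  [22]
8. n2.lab = 11  [D.val * -2 + 55]
9. n2.cnt = -5  [D.val + A.sig - 47]
10. n2.mk = "wv"  ["wv"]
11. n1.depth = "nwv"  ["n" ++ A.mk]
12. n1.cnt = 24  [A.lab + A.cnt + 18]
13. n0.live = 9  [9]
14. n0.depth = false  [E.cnt > 24]

24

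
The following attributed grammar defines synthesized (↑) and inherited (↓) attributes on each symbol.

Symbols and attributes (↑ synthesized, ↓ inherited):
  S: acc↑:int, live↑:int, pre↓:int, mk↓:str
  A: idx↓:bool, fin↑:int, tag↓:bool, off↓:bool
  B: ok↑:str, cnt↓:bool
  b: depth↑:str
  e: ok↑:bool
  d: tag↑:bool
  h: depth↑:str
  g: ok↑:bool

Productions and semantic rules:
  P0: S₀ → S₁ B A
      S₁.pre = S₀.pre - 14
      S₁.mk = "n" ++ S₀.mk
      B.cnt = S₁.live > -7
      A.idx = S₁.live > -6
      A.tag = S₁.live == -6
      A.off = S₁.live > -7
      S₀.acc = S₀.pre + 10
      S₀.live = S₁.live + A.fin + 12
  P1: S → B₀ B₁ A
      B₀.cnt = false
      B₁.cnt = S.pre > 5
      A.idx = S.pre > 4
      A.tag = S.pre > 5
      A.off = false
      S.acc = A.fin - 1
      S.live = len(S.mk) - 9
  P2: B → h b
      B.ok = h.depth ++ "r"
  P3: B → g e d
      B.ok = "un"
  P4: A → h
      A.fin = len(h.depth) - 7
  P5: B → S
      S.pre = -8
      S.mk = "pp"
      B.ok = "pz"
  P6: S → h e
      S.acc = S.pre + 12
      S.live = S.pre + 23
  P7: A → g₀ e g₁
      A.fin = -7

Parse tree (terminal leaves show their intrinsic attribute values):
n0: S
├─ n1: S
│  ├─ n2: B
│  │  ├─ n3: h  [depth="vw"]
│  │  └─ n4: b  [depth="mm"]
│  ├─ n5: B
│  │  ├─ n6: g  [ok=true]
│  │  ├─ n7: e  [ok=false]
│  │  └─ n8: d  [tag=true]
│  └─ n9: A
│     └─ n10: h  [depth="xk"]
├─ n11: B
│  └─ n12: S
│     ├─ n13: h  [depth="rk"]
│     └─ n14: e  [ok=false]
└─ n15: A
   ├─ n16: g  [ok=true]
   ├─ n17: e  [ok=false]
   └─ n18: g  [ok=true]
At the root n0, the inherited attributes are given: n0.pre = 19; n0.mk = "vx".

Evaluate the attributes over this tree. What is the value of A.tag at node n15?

true

1. n0.pre = 19  [given at root]
2. n0.mk = "vx"  [given at root]
3. n1.pre = 5  [S₀.pre - 14]
4. n1.mk = "nvx"  ["n" ++ S₀.mk]
5. n2.cnt = false  [false]
6. n3.depth = "vw"  [terminal]
7. n4.depth = "mm"  [terminal]
8. n2.ok = "vwr"  [h.depth ++ "r"]
9. n5.cnt = false  [S.pre > 5]
10. n6.ok = true  [terminal]
11. n7.ok = false  [terminal]
12. n8.tag = true  [terminal]
13. n5.ok = "un"  ["un"]
14. n9.idx = true  [S.pre > 4]
15. n9.tag = false  [S.pre > 5]
16. n9.off = false  [false]
17. n10.depth = "xk"  [terminal]
18. n9.fin = -5  [len(h.depth) - 7]
19. n1.acc = -6  [A.fin - 1]
20. n1.live = -6  [len(S.mk) - 9]
21. n11.cnt = true  [S₁.live > -7]
22. n12.pre = -8  [-8]
23. n12.mk = "pp"  ["pp"]
24. n13.depth = "rk"  [terminal]
25. n14.ok = false  [terminal]
26. n12.acc = 4  [S.pre + 12]
27. n12.live = 15  [S.pre + 23]
28. n11.ok = "pz"  ["pz"]
29. n15.idx = false  [S₁.live > -6]
30. n15.tag = true  [S₁.live == -6]
31. n15.off = true  [S₁.live > -7]
32. n16.ok = true  [terminal]
33. n17.ok = false  [terminal]
34. n18.ok = true  [terminal]
35. n15.fin = -7  [-7]
36. n0.acc = 29  [S₀.pre + 10]
37. n0.live = -1  [S₁.live + A.fin + 12]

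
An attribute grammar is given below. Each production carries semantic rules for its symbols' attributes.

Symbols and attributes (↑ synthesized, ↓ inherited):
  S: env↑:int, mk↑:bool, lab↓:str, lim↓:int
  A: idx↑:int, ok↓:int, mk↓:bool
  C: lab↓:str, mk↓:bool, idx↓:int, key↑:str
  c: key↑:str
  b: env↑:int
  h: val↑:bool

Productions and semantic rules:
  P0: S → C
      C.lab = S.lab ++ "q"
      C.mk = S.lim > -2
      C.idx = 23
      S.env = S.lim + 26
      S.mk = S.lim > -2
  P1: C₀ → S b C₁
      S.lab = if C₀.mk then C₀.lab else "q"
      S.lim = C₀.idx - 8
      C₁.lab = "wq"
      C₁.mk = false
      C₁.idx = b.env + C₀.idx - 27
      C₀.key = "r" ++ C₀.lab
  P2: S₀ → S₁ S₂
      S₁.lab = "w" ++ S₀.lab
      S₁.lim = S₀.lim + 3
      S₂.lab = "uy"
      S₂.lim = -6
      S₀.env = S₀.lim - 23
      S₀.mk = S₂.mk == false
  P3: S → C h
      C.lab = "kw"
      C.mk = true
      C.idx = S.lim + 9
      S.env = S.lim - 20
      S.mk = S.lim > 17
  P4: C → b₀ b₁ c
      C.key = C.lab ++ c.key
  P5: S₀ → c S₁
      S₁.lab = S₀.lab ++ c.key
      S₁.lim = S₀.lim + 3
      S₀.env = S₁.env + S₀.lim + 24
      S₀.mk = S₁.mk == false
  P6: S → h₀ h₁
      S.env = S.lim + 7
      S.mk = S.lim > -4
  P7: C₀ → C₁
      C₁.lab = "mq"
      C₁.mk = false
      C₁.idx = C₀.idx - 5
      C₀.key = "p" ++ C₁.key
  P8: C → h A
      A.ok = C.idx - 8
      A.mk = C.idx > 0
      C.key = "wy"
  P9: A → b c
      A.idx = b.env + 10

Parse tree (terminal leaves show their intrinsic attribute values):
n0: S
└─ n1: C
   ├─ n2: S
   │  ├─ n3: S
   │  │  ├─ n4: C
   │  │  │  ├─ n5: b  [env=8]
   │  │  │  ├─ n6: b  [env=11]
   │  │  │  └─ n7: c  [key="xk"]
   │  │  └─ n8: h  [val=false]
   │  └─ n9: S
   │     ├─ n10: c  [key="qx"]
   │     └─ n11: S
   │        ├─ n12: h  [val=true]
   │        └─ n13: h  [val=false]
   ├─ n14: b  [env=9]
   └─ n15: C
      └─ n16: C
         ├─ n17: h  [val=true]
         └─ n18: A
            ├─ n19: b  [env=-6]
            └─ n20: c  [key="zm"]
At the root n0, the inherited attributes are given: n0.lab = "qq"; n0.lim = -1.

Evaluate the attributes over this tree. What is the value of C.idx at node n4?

1. n0.lab = "qq"  [given at root]
2. n0.lim = -1  [given at root]
3. n1.lab = "qqq"  [S.lab ++ "q"]
4. n1.mk = true  [S.lim > -2]
5. n1.idx = 23  [23]
6. n2.lab = "qqq"  [if C₀.mk then C₀.lab else "q"]
7. n2.lim = 15  [C₀.idx - 8]
8. n3.lab = "wqqq"  ["w" ++ S₀.lab]
9. n3.lim = 18  [S₀.lim + 3]
10. n4.lab = "kw"  ["kw"]
11. n4.mk = true  [true]
12. n4.idx = 27  [S.lim + 9]
13. n5.env = 8  [terminal]
14. n6.env = 11  [terminal]
15. n7.key = "xk"  [terminal]
16. n4.key = "kwxk"  [C.lab ++ c.key]
17. n8.val = false  [terminal]
18. n3.env = -2  [S.lim - 20]
19. n3.mk = true  [S.lim > 17]
20. n9.lab = "uy"  ["uy"]
21. n9.lim = -6  [-6]
22. n10.key = "qx"  [terminal]
23. n11.lab = "uyqx"  [S₀.lab ++ c.key]
24. n11.lim = -3  [S₀.lim + 3]
25. n12.val = true  [terminal]
26. n13.val = false  [terminal]
27. n11.env = 4  [S.lim + 7]
28. n11.mk = true  [S.lim > -4]
29. n9.env = 22  [S₁.env + S₀.lim + 24]
30. n9.mk = false  [S₁.mk == false]
31. n2.env = -8  [S₀.lim - 23]
32. n2.mk = true  [S₂.mk == false]
33. n14.env = 9  [terminal]
34. n15.lab = "wq"  ["wq"]
35. n15.mk = false  [false]
36. n15.idx = 5  [b.env + C₀.idx - 27]
37. n16.lab = "mq"  ["mq"]
38. n16.mk = false  [false]
39. n16.idx = 0  [C₀.idx - 5]
40. n17.val = true  [terminal]
41. n18.ok = -8  [C.idx - 8]
42. n18.mk = false  [C.idx > 0]
43. n19.env = -6  [terminal]
44. n20.key = "zm"  [terminal]
45. n18.idx = 4  [b.env + 10]
46. n16.key = "wy"  ["wy"]
47. n15.key = "pwy"  ["p" ++ C₁.key]
48. n1.key = "rqqq"  ["r" ++ C₀.lab]
49. n0.env = 25  [S.lim + 26]
50. n0.mk = true  [S.lim > -2]

27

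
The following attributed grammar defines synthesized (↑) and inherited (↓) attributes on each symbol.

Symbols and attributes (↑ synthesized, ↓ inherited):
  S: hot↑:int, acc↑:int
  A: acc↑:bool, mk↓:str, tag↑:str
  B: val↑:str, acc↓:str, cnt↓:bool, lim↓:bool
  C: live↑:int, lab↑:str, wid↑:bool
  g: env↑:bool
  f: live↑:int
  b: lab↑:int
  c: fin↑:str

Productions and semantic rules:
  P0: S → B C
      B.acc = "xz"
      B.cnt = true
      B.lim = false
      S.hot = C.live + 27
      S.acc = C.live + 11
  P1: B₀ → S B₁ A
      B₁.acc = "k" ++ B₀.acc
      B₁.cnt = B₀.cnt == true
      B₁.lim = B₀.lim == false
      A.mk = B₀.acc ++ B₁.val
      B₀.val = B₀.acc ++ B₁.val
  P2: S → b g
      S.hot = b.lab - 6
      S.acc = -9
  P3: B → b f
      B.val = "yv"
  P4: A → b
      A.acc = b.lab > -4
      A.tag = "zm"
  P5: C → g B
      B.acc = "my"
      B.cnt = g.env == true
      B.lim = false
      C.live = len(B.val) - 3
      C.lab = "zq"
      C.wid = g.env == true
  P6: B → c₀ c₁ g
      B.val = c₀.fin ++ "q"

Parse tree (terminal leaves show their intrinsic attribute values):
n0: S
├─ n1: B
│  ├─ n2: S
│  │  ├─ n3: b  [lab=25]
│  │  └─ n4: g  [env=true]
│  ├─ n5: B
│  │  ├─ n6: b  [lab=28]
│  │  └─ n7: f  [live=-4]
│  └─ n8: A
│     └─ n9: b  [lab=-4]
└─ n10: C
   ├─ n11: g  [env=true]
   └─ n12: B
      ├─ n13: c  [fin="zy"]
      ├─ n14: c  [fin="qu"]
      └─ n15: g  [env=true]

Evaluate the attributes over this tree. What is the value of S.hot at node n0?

1. n1.acc = "xz"  ["xz"]
2. n1.cnt = true  [true]
3. n1.lim = false  [false]
4. n3.lab = 25  [terminal]
5. n4.env = true  [terminal]
6. n2.hot = 19  [b.lab - 6]
7. n2.acc = -9  [-9]
8. n5.acc = "kxz"  ["k" ++ B₀.acc]
9. n5.cnt = true  [B₀.cnt == true]
10. n5.lim = true  [B₀.lim == false]
11. n6.lab = 28  [terminal]
12. n7.live = -4  [terminal]
13. n5.val = "yv"  ["yv"]
14. n8.mk = "xzyv"  [B₀.acc ++ B₁.val]
15. n9.lab = -4  [terminal]
16. n8.acc = false  [b.lab > -4]
17. n8.tag = "zm"  ["zm"]
18. n1.val = "xzyv"  [B₀.acc ++ B₁.val]
19. n11.env = true  [terminal]
20. n12.acc = "my"  ["my"]
21. n12.cnt = true  [g.env == true]
22. n12.lim = false  [false]
23. n13.fin = "zy"  [terminal]
24. n14.fin = "qu"  [terminal]
25. n15.env = true  [terminal]
26. n12.val = "zyq"  [c₀.fin ++ "q"]
27. n10.live = 0  [len(B.val) - 3]
28. n10.lab = "zq"  ["zq"]
29. n10.wid = true  [g.env == true]
30. n0.hot = 27  [C.live + 27]
31. n0.acc = 11  [C.live + 11]

27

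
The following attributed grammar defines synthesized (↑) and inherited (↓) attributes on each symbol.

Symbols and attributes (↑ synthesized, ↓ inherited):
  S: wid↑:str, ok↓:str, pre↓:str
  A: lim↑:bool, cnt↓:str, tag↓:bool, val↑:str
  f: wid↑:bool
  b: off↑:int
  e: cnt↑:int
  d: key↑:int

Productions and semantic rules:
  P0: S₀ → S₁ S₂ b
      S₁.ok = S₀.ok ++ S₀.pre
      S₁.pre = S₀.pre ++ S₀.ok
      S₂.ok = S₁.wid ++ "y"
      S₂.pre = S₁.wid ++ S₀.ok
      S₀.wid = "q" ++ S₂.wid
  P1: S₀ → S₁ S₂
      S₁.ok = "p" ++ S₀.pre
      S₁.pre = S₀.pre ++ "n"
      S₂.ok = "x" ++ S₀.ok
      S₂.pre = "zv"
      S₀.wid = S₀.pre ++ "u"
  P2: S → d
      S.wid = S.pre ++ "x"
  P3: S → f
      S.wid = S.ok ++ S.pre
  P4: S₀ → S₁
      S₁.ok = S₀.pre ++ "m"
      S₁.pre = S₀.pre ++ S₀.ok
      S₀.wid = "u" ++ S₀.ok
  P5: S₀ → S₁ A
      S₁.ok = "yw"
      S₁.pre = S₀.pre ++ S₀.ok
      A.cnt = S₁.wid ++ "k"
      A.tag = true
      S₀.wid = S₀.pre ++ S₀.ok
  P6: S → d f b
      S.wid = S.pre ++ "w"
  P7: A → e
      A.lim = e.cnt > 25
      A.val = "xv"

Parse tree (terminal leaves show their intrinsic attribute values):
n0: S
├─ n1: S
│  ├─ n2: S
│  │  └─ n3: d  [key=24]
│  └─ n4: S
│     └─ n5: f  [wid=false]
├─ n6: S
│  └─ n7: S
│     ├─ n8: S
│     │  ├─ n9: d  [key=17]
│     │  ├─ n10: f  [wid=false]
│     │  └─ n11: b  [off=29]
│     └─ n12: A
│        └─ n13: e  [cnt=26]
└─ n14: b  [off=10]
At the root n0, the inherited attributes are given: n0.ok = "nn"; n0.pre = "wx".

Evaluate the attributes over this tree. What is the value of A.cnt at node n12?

1. n0.ok = "nn"  [given at root]
2. n0.pre = "wx"  [given at root]
3. n1.ok = "nnwx"  [S₀.ok ++ S₀.pre]
4. n1.pre = "wxnn"  [S₀.pre ++ S₀.ok]
5. n2.ok = "pwxnn"  ["p" ++ S₀.pre]
6. n2.pre = "wxnnn"  [S₀.pre ++ "n"]
7. n3.key = 24  [terminal]
8. n2.wid = "wxnnnx"  [S.pre ++ "x"]
9. n4.ok = "xnnwx"  ["x" ++ S₀.ok]
10. n4.pre = "zv"  ["zv"]
11. n5.wid = false  [terminal]
12. n4.wid = "xnnwxzv"  [S.ok ++ S.pre]
13. n1.wid = "wxnnu"  [S₀.pre ++ "u"]
14. n6.ok = "wxnnuy"  [S₁.wid ++ "y"]
15. n6.pre = "wxnnunn"  [S₁.wid ++ S₀.ok]
16. n7.ok = "wxnnunnm"  [S₀.pre ++ "m"]
17. n7.pre = "wxnnunnwxnnuy"  [S₀.pre ++ S₀.ok]
18. n8.ok = "yw"  ["yw"]
19. n8.pre = "wxnnunnwxnnuywxnnunnm"  [S₀.pre ++ S₀.ok]
20. n9.key = 17  [terminal]
21. n10.wid = false  [terminal]
22. n11.off = 29  [terminal]
23. n8.wid = "wxnnunnwxnnuywxnnunnmw"  [S.pre ++ "w"]
24. n12.cnt = "wxnnunnwxnnuywxnnunnmwk"  [S₁.wid ++ "k"]
25. n12.tag = true  [true]
26. n13.cnt = 26  [terminal]
27. n12.lim = true  [e.cnt > 25]
28. n12.val = "xv"  ["xv"]
29. n7.wid = "wxnnunnwxnnuywxnnunnm"  [S₀.pre ++ S₀.ok]
30. n6.wid = "uwxnnuy"  ["u" ++ S₀.ok]
31. n14.off = 10  [terminal]
32. n0.wid = "quwxnnuy"  ["q" ++ S₂.wid]

"wxnnunnwxnnuywxnnunnmwk"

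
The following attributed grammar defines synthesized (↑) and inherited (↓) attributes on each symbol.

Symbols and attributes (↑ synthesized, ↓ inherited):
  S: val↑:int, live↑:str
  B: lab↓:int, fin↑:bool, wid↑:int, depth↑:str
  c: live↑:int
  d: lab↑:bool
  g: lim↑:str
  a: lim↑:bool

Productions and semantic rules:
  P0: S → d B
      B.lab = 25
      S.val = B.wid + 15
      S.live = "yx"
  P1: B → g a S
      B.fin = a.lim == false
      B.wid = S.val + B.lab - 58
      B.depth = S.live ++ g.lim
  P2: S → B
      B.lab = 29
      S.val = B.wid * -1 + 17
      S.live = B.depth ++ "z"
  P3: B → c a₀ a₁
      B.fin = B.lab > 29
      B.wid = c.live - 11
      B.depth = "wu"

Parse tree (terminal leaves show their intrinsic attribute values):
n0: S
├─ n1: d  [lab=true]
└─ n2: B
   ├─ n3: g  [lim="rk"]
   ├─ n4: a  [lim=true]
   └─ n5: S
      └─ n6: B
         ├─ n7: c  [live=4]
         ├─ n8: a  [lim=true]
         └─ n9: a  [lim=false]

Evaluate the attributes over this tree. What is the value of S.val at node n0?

6

1. n1.lab = true  [terminal]
2. n2.lab = 25  [25]
3. n3.lim = "rk"  [terminal]
4. n4.lim = true  [terminal]
5. n6.lab = 29  [29]
6. n7.live = 4  [terminal]
7. n8.lim = true  [terminal]
8. n9.lim = false  [terminal]
9. n6.fin = false  [B.lab > 29]
10. n6.wid = -7  [c.live - 11]
11. n6.depth = "wu"  ["wu"]
12. n5.val = 24  [B.wid * -1 + 17]
13. n5.live = "wuz"  [B.depth ++ "z"]
14. n2.fin = false  [a.lim == false]
15. n2.wid = -9  [S.val + B.lab - 58]
16. n2.depth = "wuzrk"  [S.live ++ g.lim]
17. n0.val = 6  [B.wid + 15]
18. n0.live = "yx"  ["yx"]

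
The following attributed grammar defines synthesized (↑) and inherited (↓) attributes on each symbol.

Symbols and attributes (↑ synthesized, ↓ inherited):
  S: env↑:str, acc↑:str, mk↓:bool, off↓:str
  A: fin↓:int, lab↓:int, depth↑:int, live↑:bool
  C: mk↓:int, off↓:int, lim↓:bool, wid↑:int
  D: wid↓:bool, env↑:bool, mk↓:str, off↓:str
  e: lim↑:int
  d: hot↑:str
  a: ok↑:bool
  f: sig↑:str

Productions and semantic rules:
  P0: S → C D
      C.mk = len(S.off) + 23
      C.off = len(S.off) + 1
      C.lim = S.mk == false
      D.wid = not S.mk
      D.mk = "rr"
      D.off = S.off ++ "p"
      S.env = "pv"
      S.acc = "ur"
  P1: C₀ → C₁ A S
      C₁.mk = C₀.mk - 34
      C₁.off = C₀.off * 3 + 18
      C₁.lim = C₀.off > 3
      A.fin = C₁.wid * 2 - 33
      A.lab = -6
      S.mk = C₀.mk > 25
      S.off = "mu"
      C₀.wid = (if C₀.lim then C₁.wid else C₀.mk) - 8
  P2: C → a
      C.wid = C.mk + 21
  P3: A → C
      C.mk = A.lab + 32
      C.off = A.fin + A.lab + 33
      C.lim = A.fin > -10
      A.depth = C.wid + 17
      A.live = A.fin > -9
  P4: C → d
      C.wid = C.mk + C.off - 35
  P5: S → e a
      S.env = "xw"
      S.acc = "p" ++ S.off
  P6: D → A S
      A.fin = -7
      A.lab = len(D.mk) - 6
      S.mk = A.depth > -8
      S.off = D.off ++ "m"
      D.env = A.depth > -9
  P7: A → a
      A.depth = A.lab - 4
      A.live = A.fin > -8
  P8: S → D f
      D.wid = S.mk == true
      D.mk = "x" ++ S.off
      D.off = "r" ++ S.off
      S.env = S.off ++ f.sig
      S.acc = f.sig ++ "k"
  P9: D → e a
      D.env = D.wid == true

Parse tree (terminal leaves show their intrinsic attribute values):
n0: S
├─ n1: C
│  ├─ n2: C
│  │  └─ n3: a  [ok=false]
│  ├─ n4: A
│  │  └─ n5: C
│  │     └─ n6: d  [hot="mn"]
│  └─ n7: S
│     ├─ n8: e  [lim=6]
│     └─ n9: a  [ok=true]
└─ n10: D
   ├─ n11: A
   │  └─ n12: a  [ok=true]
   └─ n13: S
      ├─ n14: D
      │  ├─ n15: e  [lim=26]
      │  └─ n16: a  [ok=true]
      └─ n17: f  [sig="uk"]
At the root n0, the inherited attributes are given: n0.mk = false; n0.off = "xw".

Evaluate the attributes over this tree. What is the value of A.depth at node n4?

1. n0.mk = false  [given at root]
2. n0.off = "xw"  [given at root]
3. n1.mk = 25  [len(S.off) + 23]
4. n1.off = 3  [len(S.off) + 1]
5. n1.lim = true  [S.mk == false]
6. n2.mk = -9  [C₀.mk - 34]
7. n2.off = 27  [C₀.off * 3 + 18]
8. n2.lim = false  [C₀.off > 3]
9. n3.ok = false  [terminal]
10. n2.wid = 12  [C.mk + 21]
11. n4.fin = -9  [C₁.wid * 2 - 33]
12. n4.lab = -6  [-6]
13. n5.mk = 26  [A.lab + 32]
14. n5.off = 18  [A.fin + A.lab + 33]
15. n5.lim = true  [A.fin > -10]
16. n6.hot = "mn"  [terminal]
17. n5.wid = 9  [C.mk + C.off - 35]
18. n4.depth = 26  [C.wid + 17]
19. n4.live = false  [A.fin > -9]
20. n7.mk = false  [C₀.mk > 25]
21. n7.off = "mu"  ["mu"]
22. n8.lim = 6  [terminal]
23. n9.ok = true  [terminal]
24. n7.env = "xw"  ["xw"]
25. n7.acc = "pmu"  ["p" ++ S.off]
26. n1.wid = 4  [(if C₀.lim then C₁.wid else C₀.mk) - 8]
27. n10.wid = true  [not S.mk]
28. n10.mk = "rr"  ["rr"]
29. n10.off = "xwp"  [S.off ++ "p"]
30. n11.fin = -7  [-7]
31. n11.lab = -4  [len(D.mk) - 6]
32. n12.ok = true  [terminal]
33. n11.depth = -8  [A.lab - 4]
34. n11.live = true  [A.fin > -8]
35. n13.mk = false  [A.depth > -8]
36. n13.off = "xwpm"  [D.off ++ "m"]
37. n14.wid = false  [S.mk == true]
38. n14.mk = "xxwpm"  ["x" ++ S.off]
39. n14.off = "rxwpm"  ["r" ++ S.off]
40. n15.lim = 26  [terminal]
41. n16.ok = true  [terminal]
42. n14.env = false  [D.wid == true]
43. n17.sig = "uk"  [terminal]
44. n13.env = "xwpmuk"  [S.off ++ f.sig]
45. n13.acc = "ukk"  [f.sig ++ "k"]
46. n10.env = true  [A.depth > -9]
47. n0.env = "pv"  ["pv"]
48. n0.acc = "ur"  ["ur"]

26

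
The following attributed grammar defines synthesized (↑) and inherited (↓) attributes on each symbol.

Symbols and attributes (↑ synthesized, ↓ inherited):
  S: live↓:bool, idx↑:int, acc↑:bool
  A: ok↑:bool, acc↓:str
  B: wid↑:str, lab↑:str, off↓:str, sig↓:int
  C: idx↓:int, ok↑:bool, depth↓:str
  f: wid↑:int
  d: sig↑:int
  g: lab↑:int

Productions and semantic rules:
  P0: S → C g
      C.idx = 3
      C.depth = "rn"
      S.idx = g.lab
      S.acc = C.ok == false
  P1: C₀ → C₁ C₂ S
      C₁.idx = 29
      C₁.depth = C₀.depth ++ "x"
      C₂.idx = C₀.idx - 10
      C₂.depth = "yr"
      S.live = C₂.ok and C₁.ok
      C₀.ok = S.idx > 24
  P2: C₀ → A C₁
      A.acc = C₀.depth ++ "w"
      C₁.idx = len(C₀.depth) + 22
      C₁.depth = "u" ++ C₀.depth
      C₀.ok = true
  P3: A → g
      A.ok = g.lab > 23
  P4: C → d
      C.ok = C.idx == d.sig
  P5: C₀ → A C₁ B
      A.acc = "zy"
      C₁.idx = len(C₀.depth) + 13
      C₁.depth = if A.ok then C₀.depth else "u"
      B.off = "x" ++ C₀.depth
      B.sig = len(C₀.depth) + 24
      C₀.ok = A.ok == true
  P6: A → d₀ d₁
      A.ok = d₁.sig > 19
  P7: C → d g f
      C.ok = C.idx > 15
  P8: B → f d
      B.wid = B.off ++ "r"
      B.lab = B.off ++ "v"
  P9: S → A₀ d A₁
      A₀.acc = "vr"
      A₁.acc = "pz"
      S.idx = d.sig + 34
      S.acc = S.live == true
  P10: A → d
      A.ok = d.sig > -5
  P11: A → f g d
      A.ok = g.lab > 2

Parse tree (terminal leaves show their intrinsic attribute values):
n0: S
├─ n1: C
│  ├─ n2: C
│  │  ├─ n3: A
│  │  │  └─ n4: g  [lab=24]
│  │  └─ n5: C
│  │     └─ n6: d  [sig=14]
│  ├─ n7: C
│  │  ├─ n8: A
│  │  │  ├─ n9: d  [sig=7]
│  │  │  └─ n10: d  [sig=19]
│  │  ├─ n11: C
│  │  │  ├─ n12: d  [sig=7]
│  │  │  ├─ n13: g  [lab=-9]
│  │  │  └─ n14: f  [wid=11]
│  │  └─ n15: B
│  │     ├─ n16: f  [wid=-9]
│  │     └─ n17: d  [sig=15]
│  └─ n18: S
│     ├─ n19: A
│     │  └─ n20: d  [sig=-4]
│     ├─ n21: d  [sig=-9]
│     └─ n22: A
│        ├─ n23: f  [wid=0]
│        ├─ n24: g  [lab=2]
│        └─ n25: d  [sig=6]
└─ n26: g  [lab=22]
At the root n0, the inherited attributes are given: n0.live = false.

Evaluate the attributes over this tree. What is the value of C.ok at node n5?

1. n0.live = false  [given at root]
2. n1.idx = 3  [3]
3. n1.depth = "rn"  ["rn"]
4. n2.idx = 29  [29]
5. n2.depth = "rnx"  [C₀.depth ++ "x"]
6. n3.acc = "rnxw"  [C₀.depth ++ "w"]
7. n4.lab = 24  [terminal]
8. n3.ok = true  [g.lab > 23]
9. n5.idx = 25  [len(C₀.depth) + 22]
10. n5.depth = "urnx"  ["u" ++ C₀.depth]
11. n6.sig = 14  [terminal]
12. n5.ok = false  [C.idx == d.sig]
13. n2.ok = true  [true]
14. n7.idx = -7  [C₀.idx - 10]
15. n7.depth = "yr"  ["yr"]
16. n8.acc = "zy"  ["zy"]
17. n9.sig = 7  [terminal]
18. n10.sig = 19  [terminal]
19. n8.ok = false  [d₁.sig > 19]
20. n11.idx = 15  [len(C₀.depth) + 13]
21. n11.depth = "u"  [if A.ok then C₀.depth else "u"]
22. n12.sig = 7  [terminal]
23. n13.lab = -9  [terminal]
24. n14.wid = 11  [terminal]
25. n11.ok = false  [C.idx > 15]
26. n15.off = "xyr"  ["x" ++ C₀.depth]
27. n15.sig = 26  [len(C₀.depth) + 24]
28. n16.wid = -9  [terminal]
29. n17.sig = 15  [terminal]
30. n15.wid = "xyrr"  [B.off ++ "r"]
31. n15.lab = "xyrv"  [B.off ++ "v"]
32. n7.ok = false  [A.ok == true]
33. n18.live = false  [C₂.ok and C₁.ok]
34. n19.acc = "vr"  ["vr"]
35. n20.sig = -4  [terminal]
36. n19.ok = true  [d.sig > -5]
37. n21.sig = -9  [terminal]
38. n22.acc = "pz"  ["pz"]
39. n23.wid = 0  [terminal]
40. n24.lab = 2  [terminal]
41. n25.sig = 6  [terminal]
42. n22.ok = false  [g.lab > 2]
43. n18.idx = 25  [d.sig + 34]
44. n18.acc = false  [S.live == true]
45. n1.ok = true  [S.idx > 24]
46. n26.lab = 22  [terminal]
47. n0.idx = 22  [g.lab]
48. n0.acc = false  [C.ok == false]

false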